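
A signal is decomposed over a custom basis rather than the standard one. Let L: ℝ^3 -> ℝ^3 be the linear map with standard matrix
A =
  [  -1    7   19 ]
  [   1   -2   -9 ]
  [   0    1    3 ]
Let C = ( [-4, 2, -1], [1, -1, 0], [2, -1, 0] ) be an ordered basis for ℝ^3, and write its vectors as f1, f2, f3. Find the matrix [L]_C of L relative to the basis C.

The j-th column of [L]_C is [L(fj)]_C.
L(f1) = A f1 = [-1, 1, -1] = f1 - f2 + 2f3, so column 1 is [1, -1, 2].
Repeating for f2, f3 and assembling the columns gives [[1, 1, 1], [-1, 2, 1], [2, -3, -3]].

[[1, 1, 1], [-1, 2, 1], [2, -3, -3]]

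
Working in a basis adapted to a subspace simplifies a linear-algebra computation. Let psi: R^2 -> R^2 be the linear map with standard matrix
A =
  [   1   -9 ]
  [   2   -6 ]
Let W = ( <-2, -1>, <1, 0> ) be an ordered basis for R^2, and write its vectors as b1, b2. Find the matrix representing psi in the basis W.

[[-2, -2], [3, -3]]

Let P have columns b1, b2. Then [psi]_W = P^(-1) A P.
Here det P = 1, so P^(-1) is integer; computing A P first and then P^(-1)(A P) gives [[-2, -2], [3, -3]].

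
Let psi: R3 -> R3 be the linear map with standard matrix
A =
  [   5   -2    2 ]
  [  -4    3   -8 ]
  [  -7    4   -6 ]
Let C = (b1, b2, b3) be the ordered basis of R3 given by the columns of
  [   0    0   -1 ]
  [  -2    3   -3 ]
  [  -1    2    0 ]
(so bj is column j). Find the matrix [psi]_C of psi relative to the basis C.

[[2, 2, 1], [0, 1, -2], [-2, 2, -1]]

Let P have columns b1, ..., b3. Then [psi]_C = P^(-1) A P.
Here det P = 1, so P^(-1) is integer; computing A P first and then P^(-1)(A P) gives [[2, 2, 1], [0, 1, -2], [-2, 2, -1]].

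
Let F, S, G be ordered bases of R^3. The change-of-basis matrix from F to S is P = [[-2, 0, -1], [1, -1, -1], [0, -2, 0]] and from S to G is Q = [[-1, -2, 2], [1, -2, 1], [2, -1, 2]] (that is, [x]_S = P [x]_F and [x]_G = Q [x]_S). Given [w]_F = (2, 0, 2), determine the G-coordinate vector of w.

(6, -6, -12)

Apply P to get S-coordinates (-6, 0, 0), then Q to get G-coordinates.
The result is [w]_G = (6, -6, -12).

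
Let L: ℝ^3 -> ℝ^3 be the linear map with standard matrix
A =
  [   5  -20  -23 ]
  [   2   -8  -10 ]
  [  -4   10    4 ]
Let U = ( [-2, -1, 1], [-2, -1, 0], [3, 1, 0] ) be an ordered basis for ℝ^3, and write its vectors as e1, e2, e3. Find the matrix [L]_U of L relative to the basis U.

[[2, -2, -2], [3, 0, 3], [-1, 2, -1]]

With P the matrix whose columns are e1, ..., e3, [L]_U = P^(-1) A P.
Column by column: L(e1) = A e1 = [-13, -6, 2]; its U-coordinates [2, 3, -1] give column 1.
Continuing for each basis vector yields [L]_U = [[2, -2, -2], [3, 0, 3], [-1, 2, -1]].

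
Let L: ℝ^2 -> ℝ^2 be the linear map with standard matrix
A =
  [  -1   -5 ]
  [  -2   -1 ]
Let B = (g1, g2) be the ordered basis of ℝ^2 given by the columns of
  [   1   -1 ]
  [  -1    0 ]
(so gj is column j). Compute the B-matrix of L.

[[1, -2], [-3, -3]]

With P the matrix whose columns are g1, g2, [L]_B = P^(-1) A P.
Column by column: L(g1) = A g1 = [4, -1]; its B-coordinates [1, -3] give column 1.
Continuing for each basis vector yields [L]_B = [[1, -2], [-3, -3]].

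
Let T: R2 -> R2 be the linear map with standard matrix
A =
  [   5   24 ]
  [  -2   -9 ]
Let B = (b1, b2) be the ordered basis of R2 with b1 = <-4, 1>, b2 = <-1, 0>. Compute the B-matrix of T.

With P the matrix whose columns are b1, b2, [T]_B = P^(-1) A P.
Column by column: T(b1) = A b1 = <4, -1>; its B-coordinates <-1, 0> give column 1.
Continuing for each basis vector yields [T]_B = [[-1, 2], [0, -3]].

[[-1, 2], [0, -3]]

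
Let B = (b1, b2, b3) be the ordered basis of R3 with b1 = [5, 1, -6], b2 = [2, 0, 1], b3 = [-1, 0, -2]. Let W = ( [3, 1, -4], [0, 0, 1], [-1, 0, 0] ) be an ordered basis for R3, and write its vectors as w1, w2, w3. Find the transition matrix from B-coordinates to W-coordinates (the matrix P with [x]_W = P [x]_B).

[[1, 0, 0], [-2, 1, -2], [-2, -2, 1]]

Let M have columns bj and N have columns wj. Then for every x, N [x]_W = x = M [x]_B, so P = N^(-1) M.
Since det N = -1, N^(-1) has integer entries; multiplying gives P = [[1, 0, 0], [-2, 1, -2], [-2, -2, 1]].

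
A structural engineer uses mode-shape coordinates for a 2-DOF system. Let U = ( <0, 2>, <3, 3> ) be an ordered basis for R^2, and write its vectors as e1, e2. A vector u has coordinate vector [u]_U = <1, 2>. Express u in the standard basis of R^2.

The coordinates say u = e1 + 2e2; adding the scaled basis vectors gives <6, 8>.

<6, 8>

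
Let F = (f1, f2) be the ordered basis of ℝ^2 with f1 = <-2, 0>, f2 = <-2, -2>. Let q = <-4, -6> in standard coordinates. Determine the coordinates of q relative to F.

We seek scalars with c_1 f1 + c_2 f2 = q; equivalently solve M c = q where the columns of M are f1, f2.
System: -2c_1 - 2c_2 = -4, 0c_1 - 2c_2 = -6; solving gives c_1 = -1, c_2 = 3.
Check: -f1 + 3f2 = <-4, -6>.

<-1, 3>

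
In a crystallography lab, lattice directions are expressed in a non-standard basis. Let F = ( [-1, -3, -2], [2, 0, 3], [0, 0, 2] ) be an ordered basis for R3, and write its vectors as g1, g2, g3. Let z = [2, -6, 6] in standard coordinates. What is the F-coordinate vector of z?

We seek scalars with c_1 g1 + ... + c_3 g3 = z; equivalently solve M c = z where the columns of M are g1, ..., g3.
Gaussian elimination on [M | z] yields c = (2, 2, 2).
Check: 2g1 + 2g2 + 2g3 = [2, -6, 6].

[2, 2, 2]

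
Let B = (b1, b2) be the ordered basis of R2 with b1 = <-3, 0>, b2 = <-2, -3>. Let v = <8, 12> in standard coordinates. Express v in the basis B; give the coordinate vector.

<0, -4>

Write v = c_1 b1 + c_2 b2 and solve for the c_i.
System: -3c_1 - 2c_2 = 8, 0c_1 - 3c_2 = 12; solving gives c_1 = 0, c_2 = -4.
Check: 0·b1 - 4b2 = <8, 12>.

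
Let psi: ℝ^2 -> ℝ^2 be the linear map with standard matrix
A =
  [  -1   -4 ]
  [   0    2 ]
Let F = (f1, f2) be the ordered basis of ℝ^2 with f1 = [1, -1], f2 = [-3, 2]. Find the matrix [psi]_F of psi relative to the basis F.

Let P have columns f1, f2. Then [psi]_F = P^(-1) A P.
Here det P = -1, so P^(-1) is integer; computing A P first and then P^(-1)(A P) gives [[0, -2], [-1, 1]].

[[0, -2], [-1, 1]]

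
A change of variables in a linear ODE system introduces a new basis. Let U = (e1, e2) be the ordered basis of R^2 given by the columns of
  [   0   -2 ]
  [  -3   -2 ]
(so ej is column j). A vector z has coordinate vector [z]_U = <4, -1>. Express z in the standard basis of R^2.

<2, -10>

The coordinates say z = 4e1 - e2; adding the scaled basis vectors gives <2, -10>.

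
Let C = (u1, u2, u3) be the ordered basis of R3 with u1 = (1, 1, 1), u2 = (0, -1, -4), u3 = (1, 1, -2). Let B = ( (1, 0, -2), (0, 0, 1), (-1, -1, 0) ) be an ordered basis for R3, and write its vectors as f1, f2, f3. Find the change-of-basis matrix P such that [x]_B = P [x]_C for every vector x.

[[0, 1, 0], [1, -2, -2], [-1, 1, -1]]

Column j of P is [uj]_B, since P maps C-coordinates to B-coordinates.
Expressing u1 in B: u1 = 0·f1 + f2 - f3, so column 1 of P is (0, 1, -1).
Doing the same for each uj gives P = [[0, 1, 0], [1, -2, -2], [-1, 1, -1]].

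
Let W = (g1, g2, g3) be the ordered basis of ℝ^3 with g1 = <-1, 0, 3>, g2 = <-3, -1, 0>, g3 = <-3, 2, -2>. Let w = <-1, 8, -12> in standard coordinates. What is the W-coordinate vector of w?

<-2, -2, 3>

Write w = c_1 g1 + ... + c_3 g3 and solve for the c_i.
Solving this 3x3 system gives c = (-2, -2, 3).
Check: -2g1 - 2g2 + 3g3 = <-1, 8, -12>.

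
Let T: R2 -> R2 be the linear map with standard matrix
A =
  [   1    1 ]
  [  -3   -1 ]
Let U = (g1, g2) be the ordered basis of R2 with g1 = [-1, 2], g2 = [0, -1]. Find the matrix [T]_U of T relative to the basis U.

With P the matrix whose columns are g1, g2, [T]_U = P^(-1) A P.
Column by column: T(g1) = A g1 = [1, 1]; its U-coordinates [-1, -3] give column 1.
Continuing for each basis vector yields [T]_U = [[-1, 1], [-3, 1]].

[[-1, 1], [-3, 1]]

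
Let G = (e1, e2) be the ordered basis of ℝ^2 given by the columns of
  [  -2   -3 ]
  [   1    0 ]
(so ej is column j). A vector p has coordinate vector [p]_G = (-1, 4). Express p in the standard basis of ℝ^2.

p = M [p]_G, where M has columns e1, e2.
Carrying out the matrix-vector product, p = (-10, -1).

(-10, -1)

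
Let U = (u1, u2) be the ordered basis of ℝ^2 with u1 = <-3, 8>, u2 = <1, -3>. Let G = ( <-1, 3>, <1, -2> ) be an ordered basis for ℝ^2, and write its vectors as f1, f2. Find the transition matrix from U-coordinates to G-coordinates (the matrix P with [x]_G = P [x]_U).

Take x = uj: its U-coordinates are the j-th standard unit vector, so P e_j — column j of P — equals [uj]_G.
u1 = 2f1 - f2, giving column 1 = <2, -1>; repeating for each j gives P = [[2, -1], [-1, 0]].

[[2, -1], [-1, 0]]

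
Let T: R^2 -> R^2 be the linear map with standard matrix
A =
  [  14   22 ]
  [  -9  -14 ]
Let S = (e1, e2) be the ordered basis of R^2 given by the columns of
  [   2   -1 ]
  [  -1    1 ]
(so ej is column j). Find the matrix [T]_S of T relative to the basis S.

[[2, 3], [-2, -2]]

Let P have columns e1, e2. Then [T]_S = P^(-1) A P.
Here det P = 1, so P^(-1) is integer; computing A P first and then P^(-1)(A P) gives [[2, 3], [-2, -2]].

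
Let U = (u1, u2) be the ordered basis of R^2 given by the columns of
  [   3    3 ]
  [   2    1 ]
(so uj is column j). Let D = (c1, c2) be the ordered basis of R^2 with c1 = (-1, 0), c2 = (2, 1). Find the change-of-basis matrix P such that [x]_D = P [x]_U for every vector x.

[[1, -1], [2, 1]]

Column j of P is [uj]_D, since P maps U-coordinates to D-coordinates.
Expressing u1 in D: u1 = c1 + 2c2, so column 1 of P is (1, 2).
Doing the same for each uj gives P = [[1, -1], [2, 1]].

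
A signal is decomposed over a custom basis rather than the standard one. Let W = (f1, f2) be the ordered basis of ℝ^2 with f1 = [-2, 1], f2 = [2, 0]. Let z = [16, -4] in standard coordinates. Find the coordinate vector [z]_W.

Write z = c_1 f1 + c_2 f2 and solve for the c_i.
System: -2c_1 + 2c_2 = 16, c_1 + 0c_2 = -4; solving gives c_1 = -4, c_2 = 4.
Check: -4f1 + 4f2 = [16, -4].

[-4, 4]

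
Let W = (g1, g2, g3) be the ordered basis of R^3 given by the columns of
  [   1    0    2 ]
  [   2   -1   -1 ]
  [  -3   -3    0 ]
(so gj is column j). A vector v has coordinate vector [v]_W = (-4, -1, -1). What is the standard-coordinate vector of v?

(-6, -6, 15)

v = M [v]_W, where M has columns g1, ..., g3.
Carrying out the matrix-vector product, v = (-6, -6, 15).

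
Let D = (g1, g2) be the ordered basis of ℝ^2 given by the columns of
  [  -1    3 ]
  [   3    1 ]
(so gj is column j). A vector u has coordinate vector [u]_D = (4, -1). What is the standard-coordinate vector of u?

(-7, 11)

By definition u = 4g1 - g2.
Summing componentwise gives (-7, 11).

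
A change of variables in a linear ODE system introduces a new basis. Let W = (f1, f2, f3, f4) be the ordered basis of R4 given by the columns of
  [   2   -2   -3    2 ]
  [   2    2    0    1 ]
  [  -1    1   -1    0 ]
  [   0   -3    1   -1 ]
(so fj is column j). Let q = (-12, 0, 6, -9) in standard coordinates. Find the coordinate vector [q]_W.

(-3, 3, 0, 0)

[q]_W is the unique c with M c = q, where M has columns f1, ..., f4.
Row-reducing the augmented matrix [M | q] gives c = (-3, 3, 0, 0).
Check: -3f1 + 3f2 + 0·f3 + 0·f4 = (-12, 0, 6, -9).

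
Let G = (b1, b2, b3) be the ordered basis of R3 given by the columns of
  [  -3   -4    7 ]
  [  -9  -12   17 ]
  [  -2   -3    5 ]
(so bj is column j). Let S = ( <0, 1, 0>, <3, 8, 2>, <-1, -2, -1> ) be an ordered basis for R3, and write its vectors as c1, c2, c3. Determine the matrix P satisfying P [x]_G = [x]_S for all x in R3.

[[-1, -2, -1], [-1, -1, 2], [0, 1, -1]]

Take x = bj: its G-coordinates are the j-th standard unit vector, so P e_j — column j of P — equals [bj]_S.
b1 = -c1 - c2 + 0·c3, giving column 1 = <-1, -1, 0>; repeating for each j gives P = [[-1, -2, -1], [-1, -1, 2], [0, 1, -1]].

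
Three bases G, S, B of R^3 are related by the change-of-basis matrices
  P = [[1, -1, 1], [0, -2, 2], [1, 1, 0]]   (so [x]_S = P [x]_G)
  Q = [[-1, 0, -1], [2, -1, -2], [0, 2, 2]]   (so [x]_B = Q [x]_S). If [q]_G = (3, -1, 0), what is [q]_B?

First [q]_S = P [q]_G = (4, 2, 2).
Then [q]_B = Q [q]_S = (-6, 2, 8).

(-6, 2, 8)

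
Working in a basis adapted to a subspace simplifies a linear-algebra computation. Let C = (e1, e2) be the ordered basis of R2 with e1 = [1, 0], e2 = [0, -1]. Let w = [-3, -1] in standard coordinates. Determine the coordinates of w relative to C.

[-3, 1]

[w]_C is the unique c with M c = w, where M has columns e1, e2.
System: c_1 + 0c_2 = -3, 0c_1 - c_2 = -1; solving gives c_1 = -3, c_2 = 1.
Check: -3e1 + e2 = [-3, -1].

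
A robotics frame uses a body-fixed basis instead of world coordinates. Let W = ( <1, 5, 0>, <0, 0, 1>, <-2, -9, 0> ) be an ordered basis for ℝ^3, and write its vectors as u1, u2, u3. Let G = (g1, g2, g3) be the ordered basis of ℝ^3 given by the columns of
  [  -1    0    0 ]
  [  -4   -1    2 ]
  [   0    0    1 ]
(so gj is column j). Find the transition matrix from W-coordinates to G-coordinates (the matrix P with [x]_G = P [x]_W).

Column j of P is [uj]_G, since P maps W-coordinates to G-coordinates.
Expressing u1 in G: u1 = -g1 - g2 + 0·g3, so column 1 of P is <-1, -1, 0>.
Doing the same for each uj gives P = [[-1, 0, 2], [-1, 2, 1], [0, 1, 0]].

[[-1, 0, 2], [-1, 2, 1], [0, 1, 0]]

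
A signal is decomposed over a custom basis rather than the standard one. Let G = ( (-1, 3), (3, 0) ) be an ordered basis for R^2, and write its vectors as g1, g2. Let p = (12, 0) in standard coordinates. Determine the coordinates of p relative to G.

Write p = c_1 g1 + c_2 g2 and solve for the c_i.
System: -c_1 + 3c_2 = 12, 3c_1 + 0c_2 = 0; solving gives c_1 = 0, c_2 = 4.
Check: 0·g1 + 4g2 = (12, 0).

(0, 4)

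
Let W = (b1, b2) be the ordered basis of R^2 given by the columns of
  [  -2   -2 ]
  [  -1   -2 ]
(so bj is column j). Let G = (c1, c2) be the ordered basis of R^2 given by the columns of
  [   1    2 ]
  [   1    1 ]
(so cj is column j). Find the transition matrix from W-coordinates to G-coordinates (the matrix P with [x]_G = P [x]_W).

[[0, -2], [-1, 0]]

Take x = bj: its W-coordinates are the j-th standard unit vector, so P e_j — column j of P — equals [bj]_G.
b1 = 0·c1 - c2, giving column 1 = <0, -1>; repeating for each j gives P = [[0, -2], [-1, 0]].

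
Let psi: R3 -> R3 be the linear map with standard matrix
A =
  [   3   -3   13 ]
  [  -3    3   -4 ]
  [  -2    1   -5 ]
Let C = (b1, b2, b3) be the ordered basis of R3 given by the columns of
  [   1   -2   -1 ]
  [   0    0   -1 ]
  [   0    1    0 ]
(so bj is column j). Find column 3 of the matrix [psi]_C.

Column 3 of [psi]_C is the C-coordinate vector of psi(b3).
In standard coordinates psi(b3) = A b3 = <0, 0, 1>.
Converting to C: <0, 0, 1> = 2b1 + b2 + 0·b3, so the coordinate vector is <2, 1, 0>.

<2, 1, 0>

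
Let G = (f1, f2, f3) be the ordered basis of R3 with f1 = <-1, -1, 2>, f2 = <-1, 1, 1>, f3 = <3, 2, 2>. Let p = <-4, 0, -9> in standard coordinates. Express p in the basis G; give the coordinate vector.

<-3, 1, -2>

[p]_G is the unique c with M c = p, where M has columns f1, ..., f3.
Gaussian elimination on [M | p] yields c = (-3, 1, -2).
Check: -3f1 + f2 - 2f3 = <-4, 0, -9>.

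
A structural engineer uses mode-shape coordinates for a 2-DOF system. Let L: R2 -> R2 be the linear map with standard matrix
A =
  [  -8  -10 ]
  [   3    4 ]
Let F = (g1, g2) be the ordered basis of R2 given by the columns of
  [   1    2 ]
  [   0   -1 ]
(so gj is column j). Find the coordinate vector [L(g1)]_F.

Compute L(g1) = A g1 = (-8, 3) in standard coordinates.
Then write this in F-coordinates: solve for y in y_1 g1 + y_2 g2 = (-8, 3).
This gives y = (-2, -3), which is column 1 of [L]_F.

(-2, -3)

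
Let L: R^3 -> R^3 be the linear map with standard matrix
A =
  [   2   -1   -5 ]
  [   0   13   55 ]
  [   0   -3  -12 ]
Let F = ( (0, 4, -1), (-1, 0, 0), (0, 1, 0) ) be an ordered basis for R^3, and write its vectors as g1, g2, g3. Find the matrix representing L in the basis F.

With P the matrix whose columns are g1, ..., g3, [L]_F = P^(-1) A P.
Column by column: L(g1) = A g1 = (1, -3, 0); its F-coordinates (0, -1, -3) give column 1.
Continuing for each basis vector yields [L]_F = [[0, 0, 3], [-1, 2, 1], [-3, 0, 1]].

[[0, 0, 3], [-1, 2, 1], [-3, 0, 1]]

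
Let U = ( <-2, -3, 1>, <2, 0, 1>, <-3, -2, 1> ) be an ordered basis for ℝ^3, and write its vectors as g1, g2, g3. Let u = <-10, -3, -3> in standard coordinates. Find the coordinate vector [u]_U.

<1, -4, 0>

We seek scalars with c_1 g1 + ... + c_3 g3 = u; equivalently solve M c = u where the columns of M are g1, ..., g3.
Solving this 3x3 system gives c = (1, -4, 0).
Check: g1 - 4g2 + 0·g3 = <-10, -3, -3>.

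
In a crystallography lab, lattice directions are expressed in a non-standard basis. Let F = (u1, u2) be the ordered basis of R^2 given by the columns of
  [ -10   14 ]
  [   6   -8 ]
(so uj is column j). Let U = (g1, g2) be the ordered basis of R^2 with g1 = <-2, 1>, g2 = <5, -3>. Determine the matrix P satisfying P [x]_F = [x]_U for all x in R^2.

[[0, -2], [-2, 2]]

Let M have columns uj and N have columns gj. Then for every x, N [x]_U = x = M [x]_F, so P = N^(-1) M.
Since det N = 1, N^(-1) has integer entries; multiplying gives P = [[0, -2], [-2, 2]].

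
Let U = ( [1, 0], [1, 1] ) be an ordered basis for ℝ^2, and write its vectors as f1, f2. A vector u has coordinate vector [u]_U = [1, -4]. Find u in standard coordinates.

[-3, -4]

By definition u = f1 - 4f2.
Summing componentwise gives [-3, -4].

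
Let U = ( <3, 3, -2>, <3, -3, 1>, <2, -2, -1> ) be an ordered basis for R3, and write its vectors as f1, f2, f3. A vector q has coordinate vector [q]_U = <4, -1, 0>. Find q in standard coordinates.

The coordinates say q = 4f1 - f2 + 0·f3; adding the scaled basis vectors gives <9, 15, -9>.

<9, 15, -9>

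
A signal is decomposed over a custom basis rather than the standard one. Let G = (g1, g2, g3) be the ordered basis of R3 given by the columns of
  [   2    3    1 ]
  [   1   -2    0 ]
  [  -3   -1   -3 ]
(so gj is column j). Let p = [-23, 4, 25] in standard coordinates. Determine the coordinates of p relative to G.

[p]_G is the unique c with M c = p, where M has columns g1, ..., g3.
Solving this 3x3 system gives c = (-4, -4, -3).
Check: -4g1 - 4g2 - 3g3 = [-23, 4, 25].

[-4, -4, -3]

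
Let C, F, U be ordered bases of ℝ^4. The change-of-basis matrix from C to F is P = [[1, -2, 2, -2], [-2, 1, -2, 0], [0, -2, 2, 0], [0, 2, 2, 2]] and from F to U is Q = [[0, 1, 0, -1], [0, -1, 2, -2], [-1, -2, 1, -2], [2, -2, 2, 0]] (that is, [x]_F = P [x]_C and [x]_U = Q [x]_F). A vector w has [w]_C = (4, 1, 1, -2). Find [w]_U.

Apply P to get F-coordinates (8, -9, 0, 0), then Q to get U-coordinates.
The result is [w]_U = (-9, 9, 10, 34).

(-9, 9, 10, 34)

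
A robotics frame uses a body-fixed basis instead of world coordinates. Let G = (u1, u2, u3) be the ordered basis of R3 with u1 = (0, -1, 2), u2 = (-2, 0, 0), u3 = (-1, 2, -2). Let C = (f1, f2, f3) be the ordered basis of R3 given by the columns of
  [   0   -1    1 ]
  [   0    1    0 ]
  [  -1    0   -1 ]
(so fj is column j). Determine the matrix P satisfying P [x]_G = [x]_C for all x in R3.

[[-1, 2, 1], [-1, 0, 2], [-1, -2, 1]]

Take x = uj: its G-coordinates are the j-th standard unit vector, so P e_j — column j of P — equals [uj]_C.
u1 = -f1 - f2 - f3, giving column 1 = (-1, -1, -1); repeating for each j gives P = [[-1, 2, 1], [-1, 0, 2], [-1, -2, 1]].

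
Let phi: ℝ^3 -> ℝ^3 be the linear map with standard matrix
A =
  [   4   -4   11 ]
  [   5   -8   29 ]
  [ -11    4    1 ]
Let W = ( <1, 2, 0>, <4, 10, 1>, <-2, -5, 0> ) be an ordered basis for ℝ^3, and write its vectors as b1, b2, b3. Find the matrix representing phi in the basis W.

[[2, -3, 0], [-3, -3, 2], [-3, -1, -2]]

The j-th column of [phi]_W is [phi(bj)]_W.
phi(b1) = A b1 = <-4, -11, -3> = 2b1 - 3b2 - 3b3, so column 1 is <2, -3, -3>.
Repeating for b2, b3 and assembling the columns gives [[2, -3, 0], [-3, -3, 2], [-3, -1, -2]].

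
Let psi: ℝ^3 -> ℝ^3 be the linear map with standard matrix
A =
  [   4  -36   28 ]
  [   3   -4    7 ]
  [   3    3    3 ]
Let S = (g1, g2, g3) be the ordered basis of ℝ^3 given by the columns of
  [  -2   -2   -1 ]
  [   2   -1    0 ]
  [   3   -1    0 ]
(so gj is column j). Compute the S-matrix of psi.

[[2, -3, 0], [-3, 3, 3], [-2, 0, -2]]

Let P have columns g1, ..., g3. Then [psi]_S = P^(-1) A P.
Here det P = -1, so P^(-1) is integer; computing A P first and then P^(-1)(A P) gives [[2, -3, 0], [-3, 3, 3], [-2, 0, -2]].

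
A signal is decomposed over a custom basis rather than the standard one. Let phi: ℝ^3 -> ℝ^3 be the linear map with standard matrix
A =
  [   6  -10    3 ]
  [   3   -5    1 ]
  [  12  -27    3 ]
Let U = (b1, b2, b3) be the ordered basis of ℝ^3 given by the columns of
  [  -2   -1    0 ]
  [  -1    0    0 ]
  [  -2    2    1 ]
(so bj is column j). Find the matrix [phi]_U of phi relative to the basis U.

With P the matrix whose columns are b1, ..., b3, [phi]_U = P^(-1) A P.
Column by column: phi(b1) = A b1 = <-8, -3, -3>; its U-coordinates <3, 2, -1> give column 1.
Continuing for each basis vector yields [phi]_U = [[3, 1, -1], [2, -2, -1], [-1, 0, 3]].

[[3, 1, -1], [2, -2, -1], [-1, 0, 3]]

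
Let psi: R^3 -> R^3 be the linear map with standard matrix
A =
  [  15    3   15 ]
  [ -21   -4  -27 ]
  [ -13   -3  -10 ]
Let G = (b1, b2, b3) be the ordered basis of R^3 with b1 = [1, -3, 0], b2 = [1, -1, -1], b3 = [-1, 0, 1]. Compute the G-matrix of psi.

[[2, -3, 3], [3, -1, -3], [-1, -1, 0]]

The j-th column of [psi]_G is [psi(bj)]_G.
psi(b1) = A b1 = [6, -9, -4] = 2b1 + 3b2 - b3, so column 1 is [2, 3, -1].
Repeating for b2, b3 and assembling the columns gives [[2, -3, 3], [3, -1, -3], [-1, -1, 0]].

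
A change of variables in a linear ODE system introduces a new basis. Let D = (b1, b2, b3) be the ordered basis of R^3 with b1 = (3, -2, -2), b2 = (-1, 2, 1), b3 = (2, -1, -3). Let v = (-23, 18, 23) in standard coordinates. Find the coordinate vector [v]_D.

(-4, 3, -4)

Write v = c_1 b1 + ... + c_3 b3 and solve for the c_i.
Row-reducing the augmented matrix [M | v] gives c = (-4, 3, -4).
Check: -4b1 + 3b2 - 4b3 = (-23, 18, 23).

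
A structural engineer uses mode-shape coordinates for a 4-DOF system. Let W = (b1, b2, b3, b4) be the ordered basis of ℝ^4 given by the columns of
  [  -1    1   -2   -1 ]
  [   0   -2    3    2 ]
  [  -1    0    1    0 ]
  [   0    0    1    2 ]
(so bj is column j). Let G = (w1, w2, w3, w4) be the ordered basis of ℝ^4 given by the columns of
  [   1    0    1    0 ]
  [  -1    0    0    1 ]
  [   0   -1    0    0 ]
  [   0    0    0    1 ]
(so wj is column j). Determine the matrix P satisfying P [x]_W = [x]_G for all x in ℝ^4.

[[0, 2, -2, 0], [1, 0, -1, 0], [-1, -1, 0, -1], [0, 0, 1, 2]]

Column j of P is [bj]_G, since P maps W-coordinates to G-coordinates.
Expressing b1 in G: b1 = 0·w1 + w2 - w3 + 0·w4, so column 1 of P is [0, 1, -1, 0].
Doing the same for each bj gives P = [[0, 2, -2, 0], [1, 0, -1, 0], [-1, -1, 0, -1], [0, 0, 1, 2]].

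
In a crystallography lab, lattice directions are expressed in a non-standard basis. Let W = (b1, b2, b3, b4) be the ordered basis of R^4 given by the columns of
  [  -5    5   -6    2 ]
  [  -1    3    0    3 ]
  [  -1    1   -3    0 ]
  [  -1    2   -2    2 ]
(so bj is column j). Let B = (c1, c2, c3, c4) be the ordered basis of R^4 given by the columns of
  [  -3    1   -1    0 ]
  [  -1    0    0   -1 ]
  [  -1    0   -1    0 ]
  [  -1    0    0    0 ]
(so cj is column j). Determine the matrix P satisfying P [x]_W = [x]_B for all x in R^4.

[[1, -2, 2, -2], [-2, 0, 1, -2], [0, 1, 1, 2], [0, -1, -2, -1]]

Column j of P is [bj]_B, since P maps W-coordinates to B-coordinates.
Expressing b1 in B: b1 = c1 - 2c2 + 0·c3 + 0·c4, so column 1 of P is <1, -2, 0, 0>.
Doing the same for each bj gives P = [[1, -2, 2, -2], [-2, 0, 1, -2], [0, 1, 1, 2], [0, -1, -2, -1]].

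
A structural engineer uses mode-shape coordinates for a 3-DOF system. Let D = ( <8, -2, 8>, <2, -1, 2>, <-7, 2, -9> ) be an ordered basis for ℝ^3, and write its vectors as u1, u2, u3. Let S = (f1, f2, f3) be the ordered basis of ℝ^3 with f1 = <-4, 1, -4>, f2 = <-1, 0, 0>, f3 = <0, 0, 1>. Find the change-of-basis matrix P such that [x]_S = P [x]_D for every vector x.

[[-2, -1, 2], [0, 2, -1], [0, -2, -1]]

Let M have columns uj and N have columns fj. Then for every x, N [x]_S = x = M [x]_D, so P = N^(-1) M.
Since det N = 1, N^(-1) has integer entries; multiplying gives P = [[-2, -1, 2], [0, 2, -1], [0, -2, -1]].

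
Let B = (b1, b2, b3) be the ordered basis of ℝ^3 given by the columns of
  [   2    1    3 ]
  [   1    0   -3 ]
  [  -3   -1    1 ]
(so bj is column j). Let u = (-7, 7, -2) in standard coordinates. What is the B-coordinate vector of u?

We seek scalars with c_1 b1 + ... + c_3 b3 = u; equivalently solve M c = u where the columns of M are b1, ..., b3.
Gaussian elimination on [M | u] yields c = (1, -3, -2).
Check: b1 - 3b2 - 2b3 = (-7, 7, -2).

(1, -3, -2)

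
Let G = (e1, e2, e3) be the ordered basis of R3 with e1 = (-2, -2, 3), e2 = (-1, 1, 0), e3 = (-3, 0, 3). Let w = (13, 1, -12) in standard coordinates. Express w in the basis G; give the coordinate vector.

Write w = c_1 e1 + ... + c_3 e3 and solve for the c_i.
Row-reducing the augmented matrix [M | w] gives c = (-2, -3, -2).
Check: -2e1 - 3e2 - 2e3 = (13, 1, -12).

(-2, -3, -2)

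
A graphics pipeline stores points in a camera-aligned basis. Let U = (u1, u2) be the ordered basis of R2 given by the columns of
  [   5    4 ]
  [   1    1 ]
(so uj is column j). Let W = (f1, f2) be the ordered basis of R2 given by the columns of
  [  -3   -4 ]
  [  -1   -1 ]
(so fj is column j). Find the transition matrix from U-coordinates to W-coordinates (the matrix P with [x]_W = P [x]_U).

[[1, 0], [-2, -1]]

Column j of P is [uj]_W, since P maps U-coordinates to W-coordinates.
Expressing u1 in W: u1 = f1 - 2f2, so column 1 of P is (1, -2).
Doing the same for each uj gives P = [[1, 0], [-2, -1]].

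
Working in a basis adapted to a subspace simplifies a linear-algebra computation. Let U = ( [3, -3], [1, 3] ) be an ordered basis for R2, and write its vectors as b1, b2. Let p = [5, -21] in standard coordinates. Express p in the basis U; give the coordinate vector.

We seek scalars with c_1 b1 + c_2 b2 = p; equivalently solve M c = p where the columns of M are b1, b2.
System: 3c_1 + c_2 = 5, -3c_1 + 3c_2 = -21; solving gives c_1 = 3, c_2 = -4.
Check: 3b1 - 4b2 = [5, -21].

[3, -4]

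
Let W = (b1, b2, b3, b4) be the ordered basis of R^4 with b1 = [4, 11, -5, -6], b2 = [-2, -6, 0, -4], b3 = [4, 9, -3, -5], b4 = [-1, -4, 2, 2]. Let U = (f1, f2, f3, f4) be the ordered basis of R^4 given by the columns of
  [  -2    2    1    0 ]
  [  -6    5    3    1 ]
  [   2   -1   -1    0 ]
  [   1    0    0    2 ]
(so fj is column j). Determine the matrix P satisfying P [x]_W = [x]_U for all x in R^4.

[[-2, 0, -1, 2], [-1, -2, 1, 1], [2, 2, 0, 1], [-2, -2, -2, 0]]

Column j of P is [bj]_U, since P maps W-coordinates to U-coordinates.
Expressing b1 in U: b1 = -2f1 - f2 + 2f3 - 2f4, so column 1 of P is [-2, -1, 2, -2].
Doing the same for each bj gives P = [[-2, 0, -1, 2], [-1, -2, 1, 1], [2, 2, 0, 1], [-2, -2, -2, 0]].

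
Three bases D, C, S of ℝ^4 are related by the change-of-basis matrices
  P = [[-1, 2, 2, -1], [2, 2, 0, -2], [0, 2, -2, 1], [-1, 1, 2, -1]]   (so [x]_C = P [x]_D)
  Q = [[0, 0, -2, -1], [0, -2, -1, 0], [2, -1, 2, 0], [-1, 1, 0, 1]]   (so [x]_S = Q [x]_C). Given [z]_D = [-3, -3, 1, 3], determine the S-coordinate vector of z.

[11, 41, 0, -15]

Apply P to get C-coordinates [-4, -18, -5, -1], then Q to get S-coordinates.
The result is [z]_S = [11, 41, 0, -15].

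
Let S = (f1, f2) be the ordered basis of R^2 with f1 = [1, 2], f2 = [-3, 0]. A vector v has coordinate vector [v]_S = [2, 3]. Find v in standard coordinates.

v = M [v]_S, where M has columns f1, f2.
Carrying out the matrix-vector product, v = [-7, 4].

[-7, 4]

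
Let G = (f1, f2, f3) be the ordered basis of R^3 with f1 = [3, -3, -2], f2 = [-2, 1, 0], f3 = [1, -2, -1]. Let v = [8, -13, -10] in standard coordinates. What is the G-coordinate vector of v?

We seek scalars with c_1 f1 + ... + c_3 f3 = v; equivalently solve M c = v where the columns of M are f1, ..., f3.
Gaussian elimination on [M | v] yields c = (4, 3, 2).
Check: 4f1 + 3f2 + 2f3 = [8, -13, -10].

[4, 3, 2]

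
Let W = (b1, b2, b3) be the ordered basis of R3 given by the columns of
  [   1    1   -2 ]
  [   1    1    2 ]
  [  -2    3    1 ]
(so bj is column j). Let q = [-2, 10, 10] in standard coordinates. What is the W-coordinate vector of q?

[1, 3, 3]

Write q = c_1 b1 + ... + c_3 b3 and solve for the c_i.
Row-reducing the augmented matrix [M | q] gives c = (1, 3, 3).
Check: b1 + 3b2 + 3b3 = [-2, 10, 10].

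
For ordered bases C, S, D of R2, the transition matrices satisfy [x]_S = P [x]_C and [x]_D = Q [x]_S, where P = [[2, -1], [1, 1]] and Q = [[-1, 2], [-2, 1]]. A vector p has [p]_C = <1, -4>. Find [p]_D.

First [p]_S = P [p]_C = <6, -3>.
Then [p]_D = Q [p]_S = <-12, -15>.

<-12, -15>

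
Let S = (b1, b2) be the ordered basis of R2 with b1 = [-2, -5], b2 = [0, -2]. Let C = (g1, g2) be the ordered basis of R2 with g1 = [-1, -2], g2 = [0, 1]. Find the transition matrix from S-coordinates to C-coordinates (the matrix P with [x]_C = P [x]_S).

[[2, 0], [-1, -2]]

Let M have columns bj and N have columns gj. Then for every x, N [x]_C = x = M [x]_S, so P = N^(-1) M.
Since det N = -1, N^(-1) has integer entries; multiplying gives P = [[2, 0], [-1, -2]].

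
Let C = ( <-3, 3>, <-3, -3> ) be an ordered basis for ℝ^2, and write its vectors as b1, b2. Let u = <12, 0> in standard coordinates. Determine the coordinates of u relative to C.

<-2, -2>

Write u = c_1 b1 + c_2 b2 and solve for the c_i.
System: -3c_1 - 3c_2 = 12, 3c_1 - 3c_2 = 0; solving gives c_1 = -2, c_2 = -2.
Check: -2b1 - 2b2 = <12, 0>.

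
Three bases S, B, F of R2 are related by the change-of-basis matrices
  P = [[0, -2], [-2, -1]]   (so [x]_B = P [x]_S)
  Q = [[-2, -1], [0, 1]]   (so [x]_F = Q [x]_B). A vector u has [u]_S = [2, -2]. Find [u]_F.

[-6, -2]

Composing the changes, [u]_F = Q P [u]_S.
Q P = [[2, 5], [-2, -1]]; applying this to [2, -2] gives [-6, -2].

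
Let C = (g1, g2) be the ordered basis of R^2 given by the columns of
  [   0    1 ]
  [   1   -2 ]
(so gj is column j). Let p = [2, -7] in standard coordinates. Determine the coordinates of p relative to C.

[-3, 2]

Write p = c_1 g1 + c_2 g2 and solve for the c_i.
System: 0c_1 + c_2 = 2, c_1 - 2c_2 = -7; solving gives c_1 = -3, c_2 = 2.
Check: -3g1 + 2g2 = [2, -7].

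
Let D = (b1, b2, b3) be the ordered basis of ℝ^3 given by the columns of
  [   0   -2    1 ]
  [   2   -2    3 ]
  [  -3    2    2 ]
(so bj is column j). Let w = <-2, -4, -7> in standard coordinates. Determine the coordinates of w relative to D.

<1, 0, -2>

[w]_D is the unique c with M c = w, where M has columns b1, ..., b3.
Row-reducing the augmented matrix [M | w] gives c = (1, 0, -2).
Check: b1 + 0·b2 - 2b3 = <-2, -4, -7>.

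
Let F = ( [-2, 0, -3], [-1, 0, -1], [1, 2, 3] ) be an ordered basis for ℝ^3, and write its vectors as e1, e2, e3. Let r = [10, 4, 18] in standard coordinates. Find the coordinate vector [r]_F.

[-4, 0, 2]

[r]_F is the unique c with M c = r, where M has columns e1, ..., e3.
Row-reducing the augmented matrix [M | r] gives c = (-4, 0, 2).
Check: -4e1 + 0·e2 + 2e3 = [10, 4, 18].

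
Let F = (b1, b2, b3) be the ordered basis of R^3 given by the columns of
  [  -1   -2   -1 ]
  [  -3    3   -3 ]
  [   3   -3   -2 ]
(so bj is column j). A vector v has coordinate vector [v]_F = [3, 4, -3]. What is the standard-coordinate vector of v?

The coordinates say v = 3b1 + 4b2 - 3b3; adding the scaled basis vectors gives [-8, 12, 3].

[-8, 12, 3]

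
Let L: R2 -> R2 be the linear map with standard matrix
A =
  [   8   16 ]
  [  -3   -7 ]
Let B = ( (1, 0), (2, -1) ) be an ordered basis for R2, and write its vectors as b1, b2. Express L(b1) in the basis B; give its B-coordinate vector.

(2, 3)

Column 1 of [L]_B is the B-coordinate vector of L(b1).
In standard coordinates L(b1) = A b1 = (8, -3).
Converting to B: (8, -3) = 2b1 + 3b2, so the coordinate vector is (2, 3).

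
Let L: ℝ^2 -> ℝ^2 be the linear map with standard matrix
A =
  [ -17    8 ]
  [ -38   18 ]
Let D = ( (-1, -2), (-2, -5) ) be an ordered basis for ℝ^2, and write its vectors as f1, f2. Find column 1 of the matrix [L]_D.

Column 1 of [L]_D is the D-coordinate vector of L(f1).
In standard coordinates L(f1) = A f1 = (1, 2).
Converting to D: (1, 2) = -f1 + 0·f2, so the coordinate vector is (-1, 0).

(-1, 0)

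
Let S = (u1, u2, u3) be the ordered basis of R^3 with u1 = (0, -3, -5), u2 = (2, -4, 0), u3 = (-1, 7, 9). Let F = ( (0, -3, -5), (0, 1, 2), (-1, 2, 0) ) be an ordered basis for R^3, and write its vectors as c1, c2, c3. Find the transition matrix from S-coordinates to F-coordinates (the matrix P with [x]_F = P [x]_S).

Take x = uj: its S-coordinates are the j-th standard unit vector, so P e_j — column j of P — equals [uj]_F.
u1 = c1 + 0·c2 + 0·c3, giving column 1 = (1, 0, 0); repeating for each j gives P = [[1, 0, -1], [0, 0, 2], [0, -2, 1]].

[[1, 0, -1], [0, 0, 2], [0, -2, 1]]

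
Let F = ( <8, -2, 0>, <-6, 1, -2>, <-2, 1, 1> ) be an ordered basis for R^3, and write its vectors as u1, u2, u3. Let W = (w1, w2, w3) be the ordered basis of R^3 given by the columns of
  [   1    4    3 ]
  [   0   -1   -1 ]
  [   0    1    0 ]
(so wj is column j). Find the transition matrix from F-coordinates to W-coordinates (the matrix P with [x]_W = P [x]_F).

Take x = uj: its F-coordinates are the j-th standard unit vector, so P e_j — column j of P — equals [uj]_W.
u1 = 2w1 + 0·w2 + 2w3, giving column 1 = <2, 0, 2>; repeating for each j gives P = [[2, -1, 0], [0, -2, 1], [2, 1, -2]].

[[2, -1, 0], [0, -2, 1], [2, 1, -2]]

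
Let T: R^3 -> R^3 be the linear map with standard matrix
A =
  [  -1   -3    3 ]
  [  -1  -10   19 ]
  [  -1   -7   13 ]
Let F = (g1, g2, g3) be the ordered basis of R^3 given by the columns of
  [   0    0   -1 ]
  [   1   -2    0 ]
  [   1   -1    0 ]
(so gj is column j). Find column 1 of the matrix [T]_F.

Column 1 of [T]_F is the F-coordinate vector of T(g1).
In standard coordinates T(g1) = A g1 = [0, 9, 6].
Converting to F: [0, 9, 6] = 3g1 - 3g2 + 0·g3, so the coordinate vector is [3, -3, 0].

[3, -3, 0]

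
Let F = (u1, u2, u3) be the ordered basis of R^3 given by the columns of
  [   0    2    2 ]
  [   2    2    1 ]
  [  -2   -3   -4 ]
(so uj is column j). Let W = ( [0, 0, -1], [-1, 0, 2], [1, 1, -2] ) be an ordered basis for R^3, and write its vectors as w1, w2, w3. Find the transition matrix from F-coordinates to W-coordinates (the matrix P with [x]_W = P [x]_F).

[[2, -1, 0], [2, 0, -1], [2, 2, 1]]

Let M have columns uj and N have columns wj. Then for every x, N [x]_W = x = M [x]_F, so P = N^(-1) M.
Since det N = 1, N^(-1) has integer entries; multiplying gives P = [[2, -1, 0], [2, 0, -1], [2, 2, 1]].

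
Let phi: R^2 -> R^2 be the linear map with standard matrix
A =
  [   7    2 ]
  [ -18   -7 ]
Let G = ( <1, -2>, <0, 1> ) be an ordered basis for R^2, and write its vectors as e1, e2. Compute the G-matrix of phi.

[[3, 2], [2, -3]]

With P the matrix whose columns are e1, e2, [phi]_G = P^(-1) A P.
Column by column: phi(e1) = A e1 = <3, -4>; its G-coordinates <3, 2> give column 1.
Continuing for each basis vector yields [phi]_G = [[3, 2], [2, -3]].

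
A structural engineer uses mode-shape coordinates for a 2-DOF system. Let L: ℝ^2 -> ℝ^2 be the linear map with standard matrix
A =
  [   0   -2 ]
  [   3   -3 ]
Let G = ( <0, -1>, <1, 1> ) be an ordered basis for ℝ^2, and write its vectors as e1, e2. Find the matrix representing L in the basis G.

The j-th column of [L]_G is [L(ej)]_G.
L(e1) = A e1 = <2, 3> = -e1 + 2e2, so column 1 is <-1, 2>.
Repeating for e2 and assembling the columns gives [[-1, -2], [2, -2]].

[[-1, -2], [2, -2]]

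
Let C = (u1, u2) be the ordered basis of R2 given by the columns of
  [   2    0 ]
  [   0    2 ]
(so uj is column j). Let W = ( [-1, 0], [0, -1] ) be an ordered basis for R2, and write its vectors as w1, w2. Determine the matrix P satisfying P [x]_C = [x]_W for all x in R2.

Column j of P is [uj]_W, since P maps C-coordinates to W-coordinates.
Expressing u1 in W: u1 = -2w1 + 0·w2, so column 1 of P is [-2, 0].
Doing the same for each uj gives P = [[-2, 0], [0, -2]].

[[-2, 0], [0, -2]]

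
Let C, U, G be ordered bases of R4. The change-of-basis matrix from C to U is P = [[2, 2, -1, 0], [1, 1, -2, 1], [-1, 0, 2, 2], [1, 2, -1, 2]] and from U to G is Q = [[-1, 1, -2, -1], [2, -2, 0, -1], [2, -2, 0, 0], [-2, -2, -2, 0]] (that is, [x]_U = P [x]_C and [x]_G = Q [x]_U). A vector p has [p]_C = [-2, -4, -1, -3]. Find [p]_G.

Apply P to get U-coordinates [-11, -7, -6, -15], then Q to get G-coordinates.
The result is [p]_G = [31, 7, -8, 48].

[31, 7, -8, 48]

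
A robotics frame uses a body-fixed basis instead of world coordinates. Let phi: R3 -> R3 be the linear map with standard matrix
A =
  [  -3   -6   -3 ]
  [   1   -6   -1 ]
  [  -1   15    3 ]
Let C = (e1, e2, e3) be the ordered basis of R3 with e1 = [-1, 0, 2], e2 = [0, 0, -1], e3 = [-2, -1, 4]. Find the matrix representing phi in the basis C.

Let P have columns e1, ..., e3. Then [phi]_C = P^(-1) A P.
Here det P = 1, so P^(-1) is integer; computing A P first and then P^(-1)(A P) gives [[-3, -1, 0], [-1, -3, 1], [3, -1, 0]].

[[-3, -1, 0], [-1, -3, 1], [3, -1, 0]]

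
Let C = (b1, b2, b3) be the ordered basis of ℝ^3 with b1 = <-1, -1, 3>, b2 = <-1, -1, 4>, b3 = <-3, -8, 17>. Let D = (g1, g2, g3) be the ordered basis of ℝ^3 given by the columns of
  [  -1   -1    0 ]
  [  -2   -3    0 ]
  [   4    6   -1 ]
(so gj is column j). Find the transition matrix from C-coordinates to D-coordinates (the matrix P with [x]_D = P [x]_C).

[[2, 2, 1], [-1, -1, 2], [-1, -2, -1]]

Let M have columns bj and N have columns gj. Then for every x, N [x]_D = x = M [x]_C, so P = N^(-1) M.
Since det N = -1, N^(-1) has integer entries; multiplying gives P = [[2, 2, 1], [-1, -1, 2], [-1, -2, -1]].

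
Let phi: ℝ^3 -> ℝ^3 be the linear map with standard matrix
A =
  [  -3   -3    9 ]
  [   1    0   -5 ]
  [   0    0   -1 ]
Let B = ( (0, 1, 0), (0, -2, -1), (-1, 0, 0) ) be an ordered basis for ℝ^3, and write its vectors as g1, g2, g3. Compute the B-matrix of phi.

Let P have columns g1, ..., g3. Then [phi]_B = P^(-1) A P.
Here det P = 1, so P^(-1) is integer; computing A P first and then P^(-1)(A P) gives [[0, 3, -1], [0, -1, 0], [3, 3, -3]].

[[0, 3, -1], [0, -1, 0], [3, 3, -3]]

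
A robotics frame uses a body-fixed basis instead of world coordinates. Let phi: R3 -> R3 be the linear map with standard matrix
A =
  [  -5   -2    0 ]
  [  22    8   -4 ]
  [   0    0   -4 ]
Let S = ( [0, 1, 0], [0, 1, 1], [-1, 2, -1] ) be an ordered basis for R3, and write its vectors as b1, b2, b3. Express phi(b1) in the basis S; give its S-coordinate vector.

[2, 2, 2]

Column 1 of [phi]_S is the S-coordinate vector of phi(b1).
In standard coordinates phi(b1) = A b1 = [-2, 8, 0].
Converting to S: [-2, 8, 0] = 2b1 + 2b2 + 2b3, so the coordinate vector is [2, 2, 2].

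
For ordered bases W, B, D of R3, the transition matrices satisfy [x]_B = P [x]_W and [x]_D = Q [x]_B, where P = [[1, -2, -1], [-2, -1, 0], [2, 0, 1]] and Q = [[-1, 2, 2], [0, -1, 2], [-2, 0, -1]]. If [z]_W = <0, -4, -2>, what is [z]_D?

First [z]_B = P [z]_W = <10, 4, -2>.
Then [z]_D = Q [z]_B = <-6, -8, -18>.

<-6, -8, -18>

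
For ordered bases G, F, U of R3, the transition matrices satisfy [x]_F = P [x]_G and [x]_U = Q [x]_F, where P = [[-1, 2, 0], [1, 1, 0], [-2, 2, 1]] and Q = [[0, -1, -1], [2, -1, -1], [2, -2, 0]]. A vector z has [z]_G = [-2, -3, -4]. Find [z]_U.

[11, 3, 2]

Composing the changes, [z]_U = Q P [z]_G.
Q P = [[1, -3, -1], [-1, 1, -1], [-4, 2, 0]]; applying this to [-2, -3, -4] gives [11, 3, 2].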